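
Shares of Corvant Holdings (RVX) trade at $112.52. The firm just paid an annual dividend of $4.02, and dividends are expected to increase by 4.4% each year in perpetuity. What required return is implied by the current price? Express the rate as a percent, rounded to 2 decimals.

8.13%

Rearranging the constant-growth DDM: r = D₁/P₀ + g.
D₁ = 4.02 × (1 + 0.044) = 4.1969.
r = 4.1969 / 112.52 + 0.044 = 0.03730 + 0.044 = 0.08130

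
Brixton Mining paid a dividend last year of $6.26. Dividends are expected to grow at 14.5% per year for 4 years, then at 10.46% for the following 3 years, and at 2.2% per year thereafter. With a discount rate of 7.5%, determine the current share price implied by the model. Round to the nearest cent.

Three-stage DDM. Project D₁…D_7; terminal Gordon value at t=7 with g = 0.022; discount at r = 0.075.
D_1 = 7.1677
D_2 = 8.2070
D_3 = 9.3970
D_4 = 10.7596
D_5 = 11.8851
D_6 = 13.1282
D_7 = 14.5014
TV_7 = 14.8205/(0.075−0.022) = 279.6317
P₀ = Σ Dₜ/(1+r)ᵗ + TV_7/(1+r)^7 = 223.4659

$223.47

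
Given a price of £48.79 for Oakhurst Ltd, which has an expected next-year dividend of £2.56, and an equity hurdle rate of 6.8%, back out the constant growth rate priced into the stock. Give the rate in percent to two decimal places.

1.55%

From P₀ = D₁/(r − g), the implied growth is g = r − D₁/P₀.
g = 0.068 − 2.56/48.79 = 0.068 − 0.05247 = 0.01553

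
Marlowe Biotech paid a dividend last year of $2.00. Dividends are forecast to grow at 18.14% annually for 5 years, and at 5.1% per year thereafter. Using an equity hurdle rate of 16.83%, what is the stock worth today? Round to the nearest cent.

$29.29

Two-stage DDM. Project D₁…D_5 at 0.1814, terminal growth 0.051, discount at r = 0.1683.
D_1 = 2.3628
D_2 = 2.7914
D_3 = 3.2978
D_4 = 3.8960
D_5 = 4.6027
Terminal value at t=5: TV = D_6/(r−g) = 4.8375/(0.1683−0.051) = 41.2401
P₀ = 2.3628/(1+0.1683)^1 + 2.7914/(1+0.1683)^2 + 3.2978/(1+0.1683)^3 + 3.8960/(1+0.1683)^4 + 4.6027/(1+0.1683)^5 + 41.2401/(1+0.1683)^5 = 29.2888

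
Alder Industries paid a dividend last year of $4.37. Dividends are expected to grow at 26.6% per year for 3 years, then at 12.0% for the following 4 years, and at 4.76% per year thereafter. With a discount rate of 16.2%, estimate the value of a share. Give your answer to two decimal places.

Three-stage DDM. Project D₁…D_7; terminal Gordon value at t=7 with g = 0.0476; discount at r = 0.162.
D_1 = 5.5324
D_2 = 7.0040
D_3 = 8.8671
D_4 = 9.9312
D_5 = 11.1229
D_6 = 12.4577
D_7 = 13.9526
TV_7 = 14.6167/(0.162−0.0476) = 127.7686
P₀ = Σ Dₜ/(1+r)ᵗ + TV_7/(1+r)^7 = 80.9021

$80.90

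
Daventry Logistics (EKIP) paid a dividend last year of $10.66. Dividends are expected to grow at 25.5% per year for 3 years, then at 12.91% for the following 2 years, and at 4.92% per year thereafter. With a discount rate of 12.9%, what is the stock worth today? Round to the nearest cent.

Three-stage DDM. Project D₁…D_5; terminal Gordon value at t=5 with g = 0.0492; discount at r = 0.129.
D_1 = 13.3783
D_2 = 16.7898
D_3 = 21.0712
D_4 = 23.7914
D_5 = 26.8629
TV_5 = 28.1846/(0.129−0.0492) = 353.1902
P₀ = Σ Dₜ/(1+r)ᵗ + TV_5/(1+r)^5 = 261.5003

$261.50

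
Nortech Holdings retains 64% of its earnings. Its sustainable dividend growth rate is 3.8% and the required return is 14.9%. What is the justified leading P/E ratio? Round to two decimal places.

Payout ratio b = 1 − 0.64 = 0.36.
Justified leading P/E = b/(r−g) = 0.36/(0.149−0.038) = 3.2432

3.24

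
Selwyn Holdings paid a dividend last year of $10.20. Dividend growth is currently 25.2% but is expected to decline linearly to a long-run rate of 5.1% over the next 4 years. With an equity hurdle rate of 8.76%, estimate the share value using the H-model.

H-model: P₀ = D₀[(1+g_L) + H(g_S−g_L)]/(r−g_L), with H = 4/2 = 2.
P₀ = 10.20 × [(1+0.051) + 2×(0.252−0.051)] / (0.0876−0.051)
   = 10.20 × 1.4530 / 0.0366 = 404.9344

$404.93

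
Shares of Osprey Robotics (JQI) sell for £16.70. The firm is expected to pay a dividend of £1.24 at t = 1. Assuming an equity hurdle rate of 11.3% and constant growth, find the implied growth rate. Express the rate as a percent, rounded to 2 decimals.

From P₀ = D₁/(r − g), the implied growth is g = r − D₁/P₀.
g = 0.113 − 1.24/16.70 = 0.113 − 0.07425 = 0.03875

3.87%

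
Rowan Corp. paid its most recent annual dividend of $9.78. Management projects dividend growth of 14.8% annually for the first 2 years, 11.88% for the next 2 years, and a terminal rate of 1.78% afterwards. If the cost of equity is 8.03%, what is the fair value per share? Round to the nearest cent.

$237.62

Three-stage DDM. Project D₁…D_4; terminal Gordon value at t=4 with g = 0.0178; discount at r = 0.0803.
D_1 = 11.2274
D_2 = 12.8891
D_3 = 14.4203
D_4 = 16.1335
TV_4 = 16.4206/(0.0803−0.0178) = 262.7302
P₀ = Σ Dₜ/(1+r)ᵗ + TV_4/(1+r)^4 = 237.6204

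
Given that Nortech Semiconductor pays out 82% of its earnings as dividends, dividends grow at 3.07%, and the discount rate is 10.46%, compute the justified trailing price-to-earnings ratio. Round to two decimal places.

Justified trailing P/E = b(1+g)/(r−g) = 0.82×(1+0.0307)/(0.1046−0.0307) = 11.4367

11.44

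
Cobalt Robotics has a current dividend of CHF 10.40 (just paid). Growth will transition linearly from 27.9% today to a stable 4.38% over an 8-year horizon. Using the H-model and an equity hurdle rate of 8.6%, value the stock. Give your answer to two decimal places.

CHF 489.10

H-model: P₀ = D₀[(1+g_L) + H(g_S−g_L)]/(r−g_L), with H = 8/2 = 4.
P₀ = 10.40 × [(1+0.0438) + 4×(0.279−0.0438)] / (0.086−0.0438)
   = 10.40 × 1.9846 / 0.0422 = 489.0957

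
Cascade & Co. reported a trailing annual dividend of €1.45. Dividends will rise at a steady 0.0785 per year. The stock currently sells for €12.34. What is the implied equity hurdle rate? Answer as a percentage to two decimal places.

20.52%

Rearranging the constant-growth DDM: r = D₁/P₀ + g.
D₁ = 1.45 × (1 + 0.0785) = 1.5638.
r = 1.5638 / 12.34 + 0.0785 = 0.12673 + 0.0785 = 0.20523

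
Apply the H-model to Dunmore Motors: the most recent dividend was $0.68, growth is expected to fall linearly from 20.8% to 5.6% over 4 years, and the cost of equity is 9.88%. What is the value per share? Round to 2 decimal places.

H-model: P₀ = D₀[(1+g_L) + H(g_S−g_L)]/(r−g_L), with H = 4/2 = 2.
P₀ = 0.68 × [(1+0.056) + 2×(0.208−0.056)] / (0.0988−0.056)
   = 0.68 × 1.3600 / 0.0428 = 21.6075

$21.61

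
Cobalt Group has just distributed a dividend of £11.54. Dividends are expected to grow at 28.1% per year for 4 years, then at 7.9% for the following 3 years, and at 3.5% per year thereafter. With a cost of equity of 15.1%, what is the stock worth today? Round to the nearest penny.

Three-stage DDM. Project D₁…D_7; terminal Gordon value at t=7 with g = 0.035; discount at r = 0.151.
D_1 = 14.7827
D_2 = 18.9367
D_3 = 24.2579
D_4 = 31.0744
D_5 = 33.5292
D_6 = 36.1781
D_7 = 39.0361
TV_7 = 40.4024/(0.151−0.035) = 348.2964
P₀ = Σ Dₜ/(1+r)ᵗ + TV_7/(1+r)^7 = 237.6375

£237.64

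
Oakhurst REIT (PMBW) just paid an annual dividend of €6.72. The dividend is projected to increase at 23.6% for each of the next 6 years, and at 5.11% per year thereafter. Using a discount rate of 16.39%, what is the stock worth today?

€139.83

Two-stage DDM. Project D₁…D_6 at 0.236, terminal growth 0.0511, discount at r = 0.1639.
D_1 = 8.3059
D_2 = 10.2661
D_3 = 12.6889
D_4 = 15.6835
D_5 = 19.3848
D_6 = 23.9596
Terminal value at t=6: TV = D_7/(r−g) = 25.1840/(0.1639−0.0511) = 223.2621
P₀ = 8.3059/(1+0.1639)^1 + 10.2661/(1+0.1639)^2 + 12.6889/(1+0.1639)^3 + 15.6835/(1+0.1639)^4 + 19.3848/(1+0.1639)^5 + 23.9596/(1+0.1639)^6 + 223.2621/(1+0.1639)^6 = 139.8318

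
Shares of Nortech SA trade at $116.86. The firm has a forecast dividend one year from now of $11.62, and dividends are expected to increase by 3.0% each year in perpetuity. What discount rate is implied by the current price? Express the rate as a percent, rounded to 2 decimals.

12.94%

Rearranging the constant-growth DDM: r = D₁/P₀ + g.
r = 11.6200 / 116.86 + 0.03 = 0.09944 + 0.03 = 0.12944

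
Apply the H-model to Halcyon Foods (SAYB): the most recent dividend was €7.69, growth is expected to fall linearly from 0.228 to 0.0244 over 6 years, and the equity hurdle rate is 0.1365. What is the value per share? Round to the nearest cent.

H-model: P₀ = D₀[(1+g_L) + H(g_S−g_L)]/(r−g_L), with H = 6/2 = 3.
P₀ = 7.69 × [(1+0.0244) + 3×(0.228−0.0244)] / (0.1365−0.0244)
   = 7.69 × 1.6352 / 0.1121 = 112.1738

€112.17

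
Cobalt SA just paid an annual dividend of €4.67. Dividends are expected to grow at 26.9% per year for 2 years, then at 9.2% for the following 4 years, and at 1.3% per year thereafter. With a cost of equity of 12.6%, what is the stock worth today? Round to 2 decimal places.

Three-stage DDM. Project D₁…D_6; terminal Gordon value at t=6 with g = 0.013; discount at r = 0.126.
D_1 = 5.9262
D_2 = 7.5204
D_3 = 8.2123
D_4 = 8.9678
D_5 = 9.7928
D_6 = 10.6938
TV_6 = 10.8328/(0.126−0.013) = 95.8654
P₀ = Σ Dₜ/(1+r)ᵗ + TV_6/(1+r)^6 = 80.2188

€80.22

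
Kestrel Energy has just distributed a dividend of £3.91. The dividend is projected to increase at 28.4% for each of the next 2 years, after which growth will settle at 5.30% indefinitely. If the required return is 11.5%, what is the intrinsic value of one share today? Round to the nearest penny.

Two-stage DDM. Project D₁…D_2 at 0.284, terminal growth 0.053, discount at r = 0.115.
D_1 = 5.0204
D_2 = 6.4462
Terminal value at t=2: TV = D_3/(r−g) = 6.7879/(0.115−0.053) = 109.4822
P₀ = 5.0204/(1+0.115)^1 + 6.4462/(1+0.115)^2 + 109.4822/(1+0.115)^2 = 97.7508

£97.75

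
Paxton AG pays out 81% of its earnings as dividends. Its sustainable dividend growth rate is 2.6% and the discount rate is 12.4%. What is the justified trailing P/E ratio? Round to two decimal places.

8.48

Justified trailing P/E = b(1+g)/(r−g) = 0.81×(1+0.026)/(0.124−0.026) = 8.4802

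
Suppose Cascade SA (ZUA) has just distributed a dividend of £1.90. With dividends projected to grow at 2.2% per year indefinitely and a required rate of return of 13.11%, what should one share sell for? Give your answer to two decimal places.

£17.80

Gordon growth model: P₀ = D₁/(r − g). D₁ = 1.90 × (1 + 0.022) = 1.9418.
P₀ = 1.9418 / (0.1311 − 0.022) = 1.9418 / 0.1091 = 17.7984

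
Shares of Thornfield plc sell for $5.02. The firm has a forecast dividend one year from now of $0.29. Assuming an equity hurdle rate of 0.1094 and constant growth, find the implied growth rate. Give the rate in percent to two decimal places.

5.16%

From P₀ = D₁/(r − g), the implied growth is g = r − D₁/P₀.
g = 0.1094 − 0.29/5.02 = 0.1094 − 0.05777 = 0.05163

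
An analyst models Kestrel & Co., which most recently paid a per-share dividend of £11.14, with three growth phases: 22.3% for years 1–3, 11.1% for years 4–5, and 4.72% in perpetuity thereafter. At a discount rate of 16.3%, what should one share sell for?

£168.10

Three-stage DDM. Project D₁…D_5; terminal Gordon value at t=5 with g = 0.0472; discount at r = 0.163.
D_1 = 13.6242
D_2 = 16.6624
D_3 = 20.3781
D_4 = 22.6401
D_5 = 25.1532
TV_5 = 26.3404/(0.163−0.0472) = 227.4646
P₀ = Σ Dₜ/(1+r)ᵗ + TV_5/(1+r)^5 = 168.0952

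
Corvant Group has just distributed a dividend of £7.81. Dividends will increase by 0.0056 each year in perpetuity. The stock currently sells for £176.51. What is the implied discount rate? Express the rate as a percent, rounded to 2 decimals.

5.01%

Rearranging the constant-growth DDM: r = D₁/P₀ + g.
D₁ = 7.81 × (1 + 0.0056) = 7.8537.
r = 7.8537 / 176.51 + 0.0056 = 0.04449 + 0.0056 = 0.05009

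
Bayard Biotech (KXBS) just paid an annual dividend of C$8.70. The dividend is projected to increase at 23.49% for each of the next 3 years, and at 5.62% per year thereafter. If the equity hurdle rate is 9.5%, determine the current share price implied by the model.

C$373.05

Two-stage DDM. Project D₁…D_3 at 0.2349, terminal growth 0.0562, discount at r = 0.095.
D_1 = 10.7436
D_2 = 13.2673
D_3 = 16.3838
Terminal value at t=3: TV = D_4/(r−g) = 17.3046/(0.095−0.0562) = 445.9940
P₀ = 10.7436/(1+0.095)^1 + 13.2673/(1+0.095)^2 + 16.3838/(1+0.095)^3 + 445.9940/(1+0.095)^3 = 373.0485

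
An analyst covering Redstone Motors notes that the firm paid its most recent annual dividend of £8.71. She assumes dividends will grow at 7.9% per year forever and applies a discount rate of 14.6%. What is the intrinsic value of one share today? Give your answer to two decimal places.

£140.27

Gordon growth model: P₀ = D₁/(r − g). D₁ = 8.71 × (1 + 0.079) = 9.3981.
P₀ = 9.3981 / (0.146 − 0.079) = 9.3981 / 0.067 = 140.2700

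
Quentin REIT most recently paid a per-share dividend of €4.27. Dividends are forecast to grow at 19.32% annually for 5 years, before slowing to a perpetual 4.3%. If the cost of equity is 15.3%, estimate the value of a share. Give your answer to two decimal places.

Two-stage DDM. Project D₁…D_5 at 0.1932, terminal growth 0.043, discount at r = 0.153.
D_1 = 5.0950
D_2 = 6.0793
D_3 = 7.2538
D_4 = 8.6553
D_5 = 10.3275
Terminal value at t=5: TV = D_6/(r−g) = 10.7716/(0.153−0.043) = 97.9232
P₀ = 5.0950/(1+0.153)^1 + 6.0793/(1+0.153)^2 + 7.2538/(1+0.153)^3 + 8.6553/(1+0.153)^4 + 10.3275/(1+0.153)^5 + 97.9232/(1+0.153)^5 = 71.7448

€71.74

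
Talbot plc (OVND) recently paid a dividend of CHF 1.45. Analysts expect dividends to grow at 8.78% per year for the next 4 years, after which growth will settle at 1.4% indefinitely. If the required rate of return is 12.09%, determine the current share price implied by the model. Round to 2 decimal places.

CHF 17.58

Two-stage DDM. Project D₁…D_4 at 0.0878, terminal growth 0.014, discount at r = 0.1209.
D_1 = 1.5773
D_2 = 1.7158
D_3 = 1.8664
D_4 = 2.0303
Terminal value at t=4: TV = D_5/(r−g) = 2.0587/(0.1209−0.014) = 19.2586
P₀ = 1.5773/(1+0.1209)^1 + 1.7158/(1+0.1209)^2 + 1.8664/(1+0.1209)^3 + 2.0303/(1+0.1209)^4 + 19.2586/(1+0.1209)^4 = 17.5842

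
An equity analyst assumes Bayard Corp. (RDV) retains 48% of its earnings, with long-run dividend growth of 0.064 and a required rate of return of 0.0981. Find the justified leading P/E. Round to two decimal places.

Payout ratio b = 1 − 0.48 = 0.52.
Justified leading P/E = b/(r−g) = 0.52/(0.0981−0.064) = 15.2493

15.25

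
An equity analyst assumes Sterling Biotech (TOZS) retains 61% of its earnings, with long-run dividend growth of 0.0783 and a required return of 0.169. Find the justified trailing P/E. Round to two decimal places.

Payout ratio b = 1 − 0.61 = 0.39.
Justified trailing P/E = b(1+g)/(r−g) = 0.39×(1+0.0783)/(0.169−0.0783) = 4.6366

4.64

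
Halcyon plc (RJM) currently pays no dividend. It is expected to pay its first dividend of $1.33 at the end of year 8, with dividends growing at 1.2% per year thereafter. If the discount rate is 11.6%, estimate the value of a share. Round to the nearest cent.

Deferred-dividend DDM. At t=7 the remaining stream is a growing perpetuity with first payment D_8 = 1.33.
V_7 = D_8/(r−g) = 1.33/(0.116−0.012) = 12.7885
P₀ = V_7/(1+r)^7 = 12.7885/(1+0.116)^7 = 5.9316

$5.93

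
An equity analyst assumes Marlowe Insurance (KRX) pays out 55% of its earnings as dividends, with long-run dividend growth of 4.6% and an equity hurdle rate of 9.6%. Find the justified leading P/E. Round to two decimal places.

11.00

Justified leading P/E = b/(r−g) = 0.55/(0.096−0.046) = 11.0000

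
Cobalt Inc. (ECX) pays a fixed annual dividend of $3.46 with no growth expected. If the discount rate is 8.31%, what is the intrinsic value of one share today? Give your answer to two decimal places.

Zero-growth DDM (perpetuity): P₀ = D/r = 3.46 / 0.0831 = 41.6366

$41.64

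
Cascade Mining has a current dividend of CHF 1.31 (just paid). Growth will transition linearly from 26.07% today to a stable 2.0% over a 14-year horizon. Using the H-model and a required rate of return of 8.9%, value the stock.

H-model: P₀ = D₀[(1+g_L) + H(g_S−g_L)]/(r−g_L), with H = 14/2 = 7.
P₀ = 1.31 × [(1+0.02) + 7×(0.2607−0.02)] / (0.089−0.02)
   = 1.31 × 2.7049 / 0.069 = 51.3539

CHF 51.35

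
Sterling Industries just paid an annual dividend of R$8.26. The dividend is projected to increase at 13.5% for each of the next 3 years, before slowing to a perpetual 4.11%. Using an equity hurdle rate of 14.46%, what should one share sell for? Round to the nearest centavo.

R$105.38

Two-stage DDM. Project D₁…D_3 at 0.135, terminal growth 0.0411, discount at r = 0.1446.
D_1 = 9.3751
D_2 = 10.6407
D_3 = 12.0772
Terminal value at t=3: TV = D_4/(r−g) = 12.5736/(0.1446−0.0411) = 121.4842
P₀ = 9.3751/(1+0.1446)^1 + 10.6407/(1+0.1446)^2 + 12.0772/(1+0.1446)^3 + 121.4842/(1+0.1446)^3 = 105.3804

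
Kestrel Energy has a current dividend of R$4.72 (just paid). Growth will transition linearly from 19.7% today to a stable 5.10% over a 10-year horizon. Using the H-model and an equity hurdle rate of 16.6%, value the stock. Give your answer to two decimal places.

R$73.10

H-model: P₀ = D₀[(1+g_L) + H(g_S−g_L)]/(r−g_L), with H = 10/2 = 5.
P₀ = 4.72 × [(1+0.051) + 5×(0.197−0.051)] / (0.166−0.051)
   = 4.72 × 1.7810 / 0.115 = 73.0984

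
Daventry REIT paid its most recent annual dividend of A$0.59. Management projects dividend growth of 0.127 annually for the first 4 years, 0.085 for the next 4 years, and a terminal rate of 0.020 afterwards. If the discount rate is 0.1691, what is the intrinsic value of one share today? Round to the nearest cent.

A$6.44

Three-stage DDM. Project D₁…D_8; terminal Gordon value at t=8 with g = 0.02; discount at r = 0.1691.
D_1 = 0.6649
D_2 = 0.7494
D_3 = 0.8445
D_4 = 0.9518
D_5 = 1.0327
D_6 = 1.1205
D_7 = 1.2157
D_8 = 1.3191
TV_8 = 1.3454/(0.1691−0.02) = 9.0238
P₀ = Σ Dₜ/(1+r)ᵗ + TV_8/(1+r)^8 = 6.4376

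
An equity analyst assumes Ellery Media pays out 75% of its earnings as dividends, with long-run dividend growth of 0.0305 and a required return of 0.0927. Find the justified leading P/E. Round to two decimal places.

12.06

Justified leading P/E = b/(r−g) = 0.75/(0.0927−0.0305) = 12.0579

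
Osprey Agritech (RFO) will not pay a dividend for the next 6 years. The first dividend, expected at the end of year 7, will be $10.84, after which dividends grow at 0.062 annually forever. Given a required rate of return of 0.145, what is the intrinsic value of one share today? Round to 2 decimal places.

Deferred-dividend DDM. At t=6 the remaining stream is a growing perpetuity with first payment D_7 = 10.84.
V_6 = D_7/(r−g) = 10.84/(0.145−0.062) = 130.6024
P₀ = V_6/(1+r)^6 = 130.6024/(1+0.145)^6 = 57.9587

$57.96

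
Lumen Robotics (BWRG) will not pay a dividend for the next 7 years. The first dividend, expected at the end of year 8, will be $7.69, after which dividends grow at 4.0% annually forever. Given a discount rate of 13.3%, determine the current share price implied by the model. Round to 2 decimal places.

$34.50

Deferred-dividend DDM. At t=7 the remaining stream is a growing perpetuity with first payment D_8 = 7.69.
V_7 = D_8/(r−g) = 7.69/(0.133−0.04) = 82.6882
P₀ = V_7/(1+r)^7 = 82.6882/(1+0.133)^7 = 34.5012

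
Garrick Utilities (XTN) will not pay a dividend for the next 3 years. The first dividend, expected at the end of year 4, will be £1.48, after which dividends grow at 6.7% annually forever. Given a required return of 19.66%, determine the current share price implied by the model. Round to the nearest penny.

£6.67

Deferred-dividend DDM. At t=3 the remaining stream is a growing perpetuity with first payment D_4 = 1.48.
V_3 = D_4/(r−g) = 1.48/(0.1966−0.067) = 11.4198
P₀ = V_3/(1+r)^3 = 11.4198/(1+0.1966)^3 = 6.6651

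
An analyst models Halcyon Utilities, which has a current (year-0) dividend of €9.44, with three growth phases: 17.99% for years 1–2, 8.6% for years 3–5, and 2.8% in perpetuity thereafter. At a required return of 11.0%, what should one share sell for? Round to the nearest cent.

Three-stage DDM. Project D₁…D_5; terminal Gordon value at t=5 with g = 0.028; discount at r = 0.11.
D_1 = 11.1383
D_2 = 13.1420
D_3 = 14.2722
D_4 = 15.4997
D_5 = 16.8326
TV_5 = 17.3039/(0.11−0.028) = 211.0237
P₀ = Σ Dₜ/(1+r)ᵗ + TV_5/(1+r)^5 = 176.5683

€176.57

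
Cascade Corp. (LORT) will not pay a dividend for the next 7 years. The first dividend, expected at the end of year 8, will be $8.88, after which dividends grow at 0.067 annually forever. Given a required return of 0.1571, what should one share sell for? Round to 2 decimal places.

$35.49

Deferred-dividend DDM. At t=7 the remaining stream is a growing perpetuity with first payment D_8 = 8.88.
V_7 = D_8/(r−g) = 8.88/(0.1571−0.067) = 98.5572
P₀ = V_7/(1+r)^7 = 98.5572/(1+0.1571)^7 = 35.4888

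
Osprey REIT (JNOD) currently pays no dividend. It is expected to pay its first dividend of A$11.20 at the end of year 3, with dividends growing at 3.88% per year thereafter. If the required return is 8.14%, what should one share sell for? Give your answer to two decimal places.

Deferred-dividend DDM. At t=2 the remaining stream is a growing perpetuity with first payment D_3 = 11.20.
V_2 = D_3/(r−g) = 11.20/(0.0814−0.0388) = 262.9108
P₀ = V_2/(1+r)^2 = 262.9108/(1+0.0814)^2 = 224.8204

A$224.82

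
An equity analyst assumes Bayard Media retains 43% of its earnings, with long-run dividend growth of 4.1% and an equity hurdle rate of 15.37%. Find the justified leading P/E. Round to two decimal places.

Payout ratio b = 1 − 0.43 = 0.57.
Justified leading P/E = b/(r−g) = 0.57/(0.1537−0.041) = 5.0577

5.06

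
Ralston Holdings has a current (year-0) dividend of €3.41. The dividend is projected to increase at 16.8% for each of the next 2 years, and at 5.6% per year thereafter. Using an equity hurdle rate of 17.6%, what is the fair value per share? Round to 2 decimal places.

€36.35

Two-stage DDM. Project D₁…D_2 at 0.168, terminal growth 0.056, discount at r = 0.176.
D_1 = 3.9829
D_2 = 4.6520
Terminal value at t=2: TV = D_3/(r−g) = 4.9125/(0.176−0.056) = 40.9376
P₀ = 3.9829/(1+0.176)^1 + 4.6520/(1+0.176)^2 + 40.9376/(1+0.176)^2 = 36.3517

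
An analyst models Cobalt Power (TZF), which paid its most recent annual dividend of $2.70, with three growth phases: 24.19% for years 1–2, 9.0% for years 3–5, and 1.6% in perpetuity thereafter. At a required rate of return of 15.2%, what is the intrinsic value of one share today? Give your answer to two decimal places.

Three-stage DDM. Project D₁…D_5; terminal Gordon value at t=5 with g = 0.016; discount at r = 0.152.
D_1 = 3.3531
D_2 = 4.1643
D_3 = 4.5390
D_4 = 4.9475
D_5 = 5.3928
TV_5 = 5.4791/(0.152−0.016) = 40.2876
P₀ = Σ Dₜ/(1+r)ᵗ + TV_5/(1+r)^5 = 34.3415

$34.34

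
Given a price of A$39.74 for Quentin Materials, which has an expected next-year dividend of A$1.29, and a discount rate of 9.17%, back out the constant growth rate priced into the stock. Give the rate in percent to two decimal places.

5.92%

From P₀ = D₁/(r − g), the implied growth is g = r − D₁/P₀.
g = 0.0917 − 1.29/39.74 = 0.0917 − 0.03246 = 0.05924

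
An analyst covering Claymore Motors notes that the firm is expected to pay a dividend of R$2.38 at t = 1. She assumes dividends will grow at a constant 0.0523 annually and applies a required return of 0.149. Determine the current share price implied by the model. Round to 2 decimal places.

R$24.61

Gordon growth model: P₀ = D₁/(r − g), with D₁ = 2.38 given directly.
P₀ = 2.3800 / (0.149 − 0.0523) = 2.3800 / 0.0967 = 24.6122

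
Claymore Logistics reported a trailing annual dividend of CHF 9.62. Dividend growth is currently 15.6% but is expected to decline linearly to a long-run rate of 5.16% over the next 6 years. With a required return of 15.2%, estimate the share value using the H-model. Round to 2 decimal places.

CHF 130.77

H-model: P₀ = D₀[(1+g_L) + H(g_S−g_L)]/(r−g_L), with H = 6/2 = 3.
P₀ = 9.62 × [(1+0.0516) + 3×(0.156−0.0516)] / (0.152−0.0516)
   = 9.62 × 1.3648 / 0.1004 = 130.7707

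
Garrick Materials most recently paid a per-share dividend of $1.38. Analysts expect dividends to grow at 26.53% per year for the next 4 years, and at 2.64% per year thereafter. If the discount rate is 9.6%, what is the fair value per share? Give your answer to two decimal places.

$44.16

Two-stage DDM. Project D₁…D_4 at 0.2653, terminal growth 0.0264, discount at r = 0.096.
D_1 = 1.7461
D_2 = 2.2094
D_3 = 2.7955
D_4 = 3.5371
Terminal value at t=4: TV = D_5/(r−g) = 3.6305/(0.096−0.0264) = 52.1628
P₀ = 1.7461/(1+0.096)^1 + 2.2094/(1+0.096)^2 + 2.7955/(1+0.096)^3 + 3.5371/(1+0.096)^4 + 52.1628/(1+0.096)^4 = 44.1580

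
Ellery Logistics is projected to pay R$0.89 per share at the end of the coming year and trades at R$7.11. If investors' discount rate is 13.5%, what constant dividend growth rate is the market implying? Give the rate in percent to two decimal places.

From P₀ = D₁/(r − g), the implied growth is g = r − D₁/P₀.
g = 0.135 − 0.89/7.11 = 0.135 − 0.12518 = 0.00982

0.98%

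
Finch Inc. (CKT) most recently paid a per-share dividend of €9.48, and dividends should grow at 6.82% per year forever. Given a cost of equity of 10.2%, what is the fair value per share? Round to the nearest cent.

Gordon growth model: P₀ = D₁/(r − g). D₁ = 9.48 × (1 + 0.0682) = 10.1265.
P₀ = 10.1265 / (0.102 − 0.0682) = 10.1265 / 0.0338 = 299.6017

€299.60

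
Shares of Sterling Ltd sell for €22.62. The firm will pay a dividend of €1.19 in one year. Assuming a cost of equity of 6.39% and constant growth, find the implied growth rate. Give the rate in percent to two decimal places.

From P₀ = D₁/(r − g), the implied growth is g = r − D₁/P₀.
g = 0.0639 − 1.19/22.62 = 0.0639 − 0.05261 = 0.01129

1.13%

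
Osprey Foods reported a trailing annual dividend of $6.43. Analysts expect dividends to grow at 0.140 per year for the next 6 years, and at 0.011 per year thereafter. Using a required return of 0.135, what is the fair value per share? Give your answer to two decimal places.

$93.01

Two-stage DDM. Project D₁…D_6 at 0.14, terminal growth 0.011, discount at r = 0.135.
D_1 = 7.3302
D_2 = 8.3564
D_3 = 9.5263
D_4 = 10.8600
D_5 = 12.3804
D_6 = 14.1137
Terminal value at t=6: TV = D_7/(r−g) = 14.2689/(0.135−0.011) = 115.0720
P₀ = 7.3302/(1+0.135)^1 + 8.3564/(1+0.135)^2 + 9.5263/(1+0.135)^3 + 10.8600/(1+0.135)^4 + 12.3804/(1+0.135)^5 + 14.1137/(1+0.135)^6 + 115.0720/(1+0.135)^6 = 93.0055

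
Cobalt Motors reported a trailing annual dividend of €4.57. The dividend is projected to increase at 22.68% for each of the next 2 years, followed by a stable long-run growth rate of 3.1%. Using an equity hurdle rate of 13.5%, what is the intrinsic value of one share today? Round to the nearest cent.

Two-stage DDM. Project D₁…D_2 at 0.2268, terminal growth 0.031, discount at r = 0.135.
D_1 = 5.6065
D_2 = 6.8780
Terminal value at t=2: TV = D_3/(r−g) = 7.0912/(0.135−0.031) = 68.1850
P₀ = 5.6065/(1+0.135)^1 + 6.8780/(1+0.135)^2 + 68.1850/(1+0.135)^2 = 63.2082

€63.21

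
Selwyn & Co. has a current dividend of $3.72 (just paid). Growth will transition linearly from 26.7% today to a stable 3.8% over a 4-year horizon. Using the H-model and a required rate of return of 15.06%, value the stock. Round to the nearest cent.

$49.42

H-model: P₀ = D₀[(1+g_L) + H(g_S−g_L)]/(r−g_L), with H = 4/2 = 2.
P₀ = 3.72 × [(1+0.038) + 2×(0.267−0.038)] / (0.1506−0.038)
   = 3.72 × 1.4960 / 0.1126 = 49.4238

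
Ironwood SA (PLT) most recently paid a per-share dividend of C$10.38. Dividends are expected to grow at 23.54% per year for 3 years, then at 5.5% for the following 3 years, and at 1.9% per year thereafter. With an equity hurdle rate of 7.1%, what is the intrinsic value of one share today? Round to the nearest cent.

Three-stage DDM. Project D₁…D_6; terminal Gordon value at t=6 with g = 0.019; discount at r = 0.071.
D_1 = 12.8235
D_2 = 15.8421
D_3 = 19.5713
D_4 = 20.6477
D_5 = 21.7834
D_6 = 22.9815
TV_6 = 23.4181/(0.071−0.019) = 450.3481
P₀ = Σ Dₜ/(1+r)ᵗ + TV_6/(1+r)^6 = 386.5048

C$386.50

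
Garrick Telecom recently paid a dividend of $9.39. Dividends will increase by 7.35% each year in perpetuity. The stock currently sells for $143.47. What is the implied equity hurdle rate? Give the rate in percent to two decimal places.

Rearranging the constant-growth DDM: r = D₁/P₀ + g.
D₁ = 9.39 × (1 + 0.0735) = 10.0802.
r = 10.0802 / 143.47 + 0.0735 = 0.07026 + 0.0735 = 0.14376

14.38%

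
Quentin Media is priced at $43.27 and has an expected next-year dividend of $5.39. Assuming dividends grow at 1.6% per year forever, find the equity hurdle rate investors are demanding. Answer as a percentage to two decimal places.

14.06%

Rearranging the constant-growth DDM: r = D₁/P₀ + g.
r = 5.3900 / 43.27 + 0.016 = 0.12457 + 0.016 = 0.14057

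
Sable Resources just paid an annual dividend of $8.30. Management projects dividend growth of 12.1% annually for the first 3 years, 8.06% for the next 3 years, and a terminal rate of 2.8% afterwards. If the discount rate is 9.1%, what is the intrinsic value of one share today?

$195.55

Three-stage DDM. Project D₁…D_6; terminal Gordon value at t=6 with g = 0.028; discount at r = 0.091.
D_1 = 9.3043
D_2 = 10.4301
D_3 = 11.6922
D_4 = 12.6346
D_5 = 13.6529
D_6 = 14.7533
TV_6 = 15.1664/(0.091−0.028) = 240.7367
P₀ = Σ Dₜ/(1+r)ᵗ + TV_6/(1+r)^6 = 195.5499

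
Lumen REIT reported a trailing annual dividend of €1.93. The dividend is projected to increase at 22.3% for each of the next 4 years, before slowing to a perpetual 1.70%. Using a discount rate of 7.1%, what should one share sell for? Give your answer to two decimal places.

€72.68

Two-stage DDM. Project D₁…D_4 at 0.223, terminal growth 0.017, discount at r = 0.071.
D_1 = 2.3604
D_2 = 2.8868
D_3 = 3.5305
D_4 = 4.3178
Terminal value at t=4: TV = D_5/(r−g) = 4.3912/(0.071−0.017) = 81.3187
P₀ = 2.3604/(1+0.071)^1 + 2.8868/(1+0.071)^2 + 3.5305/(1+0.071)^3 + 4.3178/(1+0.071)^4 + 81.3187/(1+0.071)^4 = 72.6825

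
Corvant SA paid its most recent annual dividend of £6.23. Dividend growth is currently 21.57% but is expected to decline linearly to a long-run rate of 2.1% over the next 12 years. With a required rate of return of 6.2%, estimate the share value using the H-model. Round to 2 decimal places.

£332.65

H-model: P₀ = D₀[(1+g_L) + H(g_S−g_L)]/(r−g_L), with H = 12/2 = 6.
P₀ = 6.23 × [(1+0.021) + 6×(0.2157−0.021)] / (0.062−0.021)
   = 6.23 × 2.1892 / 0.041 = 332.6516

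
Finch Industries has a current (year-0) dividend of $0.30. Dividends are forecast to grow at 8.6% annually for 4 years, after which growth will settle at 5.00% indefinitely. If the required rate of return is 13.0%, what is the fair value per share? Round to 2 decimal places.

Two-stage DDM. Project D₁…D_4 at 0.086, terminal growth 0.05, discount at r = 0.13.
D_1 = 0.3258
D_2 = 0.3538
D_3 = 0.3842
D_4 = 0.4173
Terminal value at t=4: TV = D_5/(r−g) = 0.4382/(0.13−0.05) = 5.4770
P₀ = 0.3258/(1+0.13)^1 + 0.3538/(1+0.13)^2 + 0.3842/(1+0.13)^3 + 0.4173/(1+0.13)^4 + 5.4770/(1+0.13)^4 = 4.4468

$4.45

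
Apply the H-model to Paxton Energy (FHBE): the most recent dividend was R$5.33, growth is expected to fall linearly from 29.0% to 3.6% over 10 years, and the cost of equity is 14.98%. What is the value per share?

H-model: P₀ = D₀[(1+g_L) + H(g_S−g_L)]/(r−g_L), with H = 10/2 = 5.
P₀ = 5.33 × [(1+0.036) + 5×(0.29−0.036)] / (0.1498−0.036)
   = 5.33 × 2.3060 / 0.1138 = 108.0051

R$108.01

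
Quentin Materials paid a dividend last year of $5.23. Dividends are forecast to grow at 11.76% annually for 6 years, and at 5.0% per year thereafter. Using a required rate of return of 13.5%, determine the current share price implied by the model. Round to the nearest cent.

$88.63

Two-stage DDM. Project D₁…D_6 at 0.1176, terminal growth 0.05, discount at r = 0.135.
D_1 = 5.8450
D_2 = 6.5324
D_3 = 7.3006
D_4 = 8.1592
D_5 = 9.1187
D_6 = 10.1911
Terminal value at t=6: TV = D_7/(r−g) = 10.7006/(0.135−0.05) = 125.8898
P₀ = 5.8450/(1+0.135)^1 + 6.5324/(1+0.135)^2 + 7.3006/(1+0.135)^3 + 8.1592/(1+0.135)^4 + 9.1187/(1+0.135)^5 + 10.1911/(1+0.135)^6 + 125.8898/(1+0.135)^6 = 88.6251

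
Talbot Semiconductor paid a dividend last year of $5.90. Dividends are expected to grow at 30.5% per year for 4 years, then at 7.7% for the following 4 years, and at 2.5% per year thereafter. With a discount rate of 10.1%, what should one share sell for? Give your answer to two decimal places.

$224.65

Three-stage DDM. Project D₁…D_8; terminal Gordon value at t=8 with g = 0.025; discount at r = 0.101.
D_1 = 7.6995
D_2 = 10.0478
D_3 = 13.1124
D_4 = 17.1117
D_5 = 18.4293
D_6 = 19.8484
D_7 = 21.3767
D_8 = 23.0227
TV_8 = 23.5983/(0.101−0.025) = 310.5040
P₀ = Σ Dₜ/(1+r)ᵗ + TV_8/(1+r)^8 = 224.6521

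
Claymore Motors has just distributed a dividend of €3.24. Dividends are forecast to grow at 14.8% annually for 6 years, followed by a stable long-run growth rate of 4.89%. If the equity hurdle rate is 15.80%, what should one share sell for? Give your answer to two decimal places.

Two-stage DDM. Project D₁…D_6 at 0.148, terminal growth 0.0489, discount at r = 0.158.
D_1 = 3.7195
D_2 = 4.2700
D_3 = 4.9020
D_4 = 5.6275
D_5 = 6.4603
D_6 = 7.4165
Terminal value at t=6: TV = D_7/(r−g) = 7.7791/(0.158−0.0489) = 71.3027
P₀ = 3.7195/(1+0.158)^1 + 4.2700/(1+0.158)^2 + 4.9020/(1+0.158)^3 + 5.6275/(1+0.158)^4 + 6.4603/(1+0.158)^5 + 7.4165/(1+0.158)^6 + 71.3027/(1+0.158)^6 = 48.4310

€48.43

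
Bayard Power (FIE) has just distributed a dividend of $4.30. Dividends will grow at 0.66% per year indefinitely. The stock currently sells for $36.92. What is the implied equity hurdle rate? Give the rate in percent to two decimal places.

12.38%

Rearranging the constant-growth DDM: r = D₁/P₀ + g.
D₁ = 4.30 × (1 + 0.0066) = 4.3284.
r = 4.3284 / 36.92 + 0.0066 = 0.11724 + 0.0066 = 0.12384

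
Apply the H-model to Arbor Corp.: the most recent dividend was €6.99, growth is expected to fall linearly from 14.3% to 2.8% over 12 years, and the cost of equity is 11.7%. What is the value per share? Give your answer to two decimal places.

€134.93

H-model: P₀ = D₀[(1+g_L) + H(g_S−g_L)]/(r−g_L), with H = 12/2 = 6.
P₀ = 6.99 × [(1+0.028) + 6×(0.143−0.028)] / (0.117−0.028)
   = 6.99 × 1.7180 / 0.089 = 134.9306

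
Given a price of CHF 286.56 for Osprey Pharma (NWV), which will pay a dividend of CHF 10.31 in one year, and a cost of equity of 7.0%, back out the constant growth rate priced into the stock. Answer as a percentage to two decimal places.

3.40%

From P₀ = D₁/(r − g), the implied growth is g = r − D₁/P₀.
g = 0.07 − 10.31/286.56 = 0.07 − 0.03598 = 0.03402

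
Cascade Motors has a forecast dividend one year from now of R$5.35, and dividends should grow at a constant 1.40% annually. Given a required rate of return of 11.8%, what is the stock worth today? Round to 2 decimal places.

R$51.44

Gordon growth model: P₀ = D₁/(r − g), with D₁ = 5.35 given directly.
P₀ = 5.3500 / (0.118 − 0.014) = 5.3500 / 0.104 = 51.4423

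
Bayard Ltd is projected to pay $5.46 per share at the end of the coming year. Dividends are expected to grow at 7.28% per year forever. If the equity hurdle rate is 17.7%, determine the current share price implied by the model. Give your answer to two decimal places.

$52.40

Gordon growth model: P₀ = D₁/(r − g), with D₁ = 5.46 given directly.
P₀ = 5.4600 / (0.177 − 0.0728) = 5.4600 / 0.1042 = 52.3992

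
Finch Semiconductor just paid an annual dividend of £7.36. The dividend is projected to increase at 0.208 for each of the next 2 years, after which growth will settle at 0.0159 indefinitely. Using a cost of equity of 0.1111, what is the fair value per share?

Two-stage DDM. Project D₁…D_2 at 0.208, terminal growth 0.0159, discount at r = 0.1111.
D_1 = 8.8909
D_2 = 10.7402
Terminal value at t=2: TV = D_3/(r−g) = 10.9110/(0.1111−0.0159) = 114.6108
P₀ = 8.8909/(1+0.1111)^1 + 10.7402/(1+0.1111)^2 + 114.6108/(1+0.1111)^2 = 109.5382

£109.54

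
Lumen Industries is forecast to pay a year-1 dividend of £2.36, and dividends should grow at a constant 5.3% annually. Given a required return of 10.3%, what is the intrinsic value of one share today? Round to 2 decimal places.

£47.20

Gordon growth model: P₀ = D₁/(r − g), with D₁ = 2.36 given directly.
P₀ = 2.3600 / (0.103 − 0.053) = 2.3600 / 0.05 = 47.2000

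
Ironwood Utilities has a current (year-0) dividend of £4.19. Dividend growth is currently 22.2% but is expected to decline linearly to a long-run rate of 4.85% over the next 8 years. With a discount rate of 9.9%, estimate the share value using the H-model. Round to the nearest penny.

£144.58

H-model: P₀ = D₀[(1+g_L) + H(g_S−g_L)]/(r−g_L), with H = 8/2 = 4.
P₀ = 4.19 × [(1+0.0485) + 4×(0.222−0.0485)] / (0.099−0.0485)
   = 4.19 × 1.7425 / 0.0505 = 144.5757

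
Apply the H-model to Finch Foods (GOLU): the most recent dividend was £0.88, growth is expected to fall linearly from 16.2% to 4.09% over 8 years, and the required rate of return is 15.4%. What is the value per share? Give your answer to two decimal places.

£11.87

H-model: P₀ = D₀[(1+g_L) + H(g_S−g_L)]/(r−g_L), with H = 8/2 = 4.
P₀ = 0.88 × [(1+0.0409) + 4×(0.162−0.0409)] / (0.154−0.0409)
   = 0.88 × 1.5253 / 0.1131 = 11.8679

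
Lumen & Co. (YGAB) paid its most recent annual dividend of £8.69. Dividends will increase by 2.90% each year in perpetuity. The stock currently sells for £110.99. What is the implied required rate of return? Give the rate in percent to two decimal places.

Rearranging the constant-growth DDM: r = D₁/P₀ + g.
D₁ = 8.69 × (1 + 0.029) = 8.9420.
r = 8.9420 / 110.99 + 0.029 = 0.08057 + 0.029 = 0.10957

10.96%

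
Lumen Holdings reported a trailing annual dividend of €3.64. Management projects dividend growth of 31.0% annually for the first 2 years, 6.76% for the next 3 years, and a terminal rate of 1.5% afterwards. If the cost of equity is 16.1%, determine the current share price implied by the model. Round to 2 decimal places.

€45.58

Three-stage DDM. Project D₁…D_5; terminal Gordon value at t=5 with g = 0.015; discount at r = 0.161.
D_1 = 4.7684
D_2 = 6.2466
D_3 = 6.6689
D_4 = 7.1197
D_5 = 7.6010
TV_5 = 7.7150/(0.161−0.015) = 52.8424
P₀ = Σ Dₜ/(1+r)ᵗ + TV_5/(1+r)^5 = 45.5756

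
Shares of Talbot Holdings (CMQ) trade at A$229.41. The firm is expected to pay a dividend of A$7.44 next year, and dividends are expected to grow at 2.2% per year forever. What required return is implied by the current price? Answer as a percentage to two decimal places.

5.44%

Rearranging the constant-growth DDM: r = D₁/P₀ + g.
r = 7.4400 / 229.41 + 0.022 = 0.03243 + 0.022 = 0.05443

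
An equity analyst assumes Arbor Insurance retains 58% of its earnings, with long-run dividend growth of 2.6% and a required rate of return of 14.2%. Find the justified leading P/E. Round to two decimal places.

3.62

Payout ratio b = 1 − 0.58 = 0.42.
Justified leading P/E = b/(r−g) = 0.42/(0.142−0.026) = 3.6207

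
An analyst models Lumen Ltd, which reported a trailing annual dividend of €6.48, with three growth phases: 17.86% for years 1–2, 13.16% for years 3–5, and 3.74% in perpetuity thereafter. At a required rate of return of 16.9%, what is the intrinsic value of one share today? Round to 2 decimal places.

€78.74

Three-stage DDM. Project D₁…D_5; terminal Gordon value at t=5 with g = 0.0374; discount at r = 0.169.
D_1 = 7.6373
D_2 = 9.0014
D_3 = 10.1859
D_4 = 11.5264
D_5 = 13.0433
TV_5 = 13.5311/(0.169−0.0374) = 102.8199
P₀ = Σ Dₜ/(1+r)ᵗ + TV_5/(1+r)^5 = 78.7412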